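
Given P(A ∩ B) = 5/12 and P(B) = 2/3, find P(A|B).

P(A|B) = P(A ∩ B) / P(B)
= (5/12) / (2/3)
= 5/8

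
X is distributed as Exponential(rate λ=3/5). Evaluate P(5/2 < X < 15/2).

P(5/2 < X < 15/2) = ∫_{5/2}^{15/2} f(x) dx
where f(x) = \frac{3 e^{- \frac{3 x}{5}}}{5}
= - \frac{1 - e^{3}}{e^{\frac{9}{2}}}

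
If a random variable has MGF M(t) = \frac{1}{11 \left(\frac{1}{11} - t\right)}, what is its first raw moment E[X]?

To find E[X], compute M^(1)(0):
M^(1)(t) = \frac{1}{11 \left(\frac{1}{11} - t\right)^{2}}
M^(1)(0) = 11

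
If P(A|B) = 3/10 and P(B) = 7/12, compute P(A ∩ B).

By definition, P(A|B) = P(A ∩ B) / P(B)
So P(A ∩ B) = P(A|B) × P(B)
= 3/10 × 7/12
= 7/40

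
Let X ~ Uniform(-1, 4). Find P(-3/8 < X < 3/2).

P(-3/8 < X < 3/2) = ∫_{-3/8}^{3/2} f(x) dx
where f(x) = \frac{1}{5}
= \frac{3}{8}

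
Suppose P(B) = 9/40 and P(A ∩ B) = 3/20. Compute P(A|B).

P(A|B) = P(A ∩ B) / P(B)
= (3/20) / (9/40)
= 2/3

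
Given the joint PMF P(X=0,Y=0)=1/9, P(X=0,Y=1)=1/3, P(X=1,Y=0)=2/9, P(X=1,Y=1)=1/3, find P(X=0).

P(X=0) = P(X=0,Y=0) + P(X=0,Y=1)
= 1/9 + 1/3
= 4/9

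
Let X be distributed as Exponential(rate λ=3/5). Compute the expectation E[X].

For X ~ Exponential(rate λ=3/5), the expected value is:
E[X] = \frac{5}{3}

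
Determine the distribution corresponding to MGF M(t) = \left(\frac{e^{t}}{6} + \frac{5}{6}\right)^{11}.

The MGF M(t) = \left(\frac{e^{t}}{6} + \frac{5}{6}\right)^{11} is the standard form for the Binomial distribution.
Comparing with the known MGF formula identifies: Binomial(n=11, p=1/6)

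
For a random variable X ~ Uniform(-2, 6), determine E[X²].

Using the identity E[X²] = Var(X) + (E[X])²:
E[X] = 2
Var(X) = \frac{16}{3}
E[X²] = \frac{16}{3} + (2)²
= \frac{28}{3}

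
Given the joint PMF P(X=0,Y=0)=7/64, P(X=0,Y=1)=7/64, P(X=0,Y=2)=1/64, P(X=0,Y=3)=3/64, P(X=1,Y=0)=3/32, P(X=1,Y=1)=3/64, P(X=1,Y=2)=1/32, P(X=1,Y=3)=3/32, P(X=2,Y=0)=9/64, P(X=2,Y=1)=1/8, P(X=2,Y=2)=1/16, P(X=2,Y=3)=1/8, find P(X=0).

P(X=0) = P(X=0,Y=0) + P(X=0,Y=1) + P(X=0,Y=2) + P(X=0,Y=3)
= 7/64 + 7/64 + 1/64 + 3/64
= 9/32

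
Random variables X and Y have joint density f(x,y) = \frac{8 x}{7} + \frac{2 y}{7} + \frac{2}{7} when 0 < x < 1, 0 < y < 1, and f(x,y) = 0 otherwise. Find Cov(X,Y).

E[XY] = ∫∫ xy × f(x,y) dx dy = \frac{13}{42}
E[X] = \frac{25}{42}
E[Y] = \frac{11}{21}
Cov(X,Y) = E[XY] - E[X]E[Y] = - \frac{1}{441}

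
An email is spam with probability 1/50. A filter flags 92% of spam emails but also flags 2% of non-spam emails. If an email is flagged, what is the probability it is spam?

Let D = the rare event, + = positive/flagged.
P(D) = 1/50
P(+|D) = 92/100 = 23/25
P(+|D') = 2/100 = 1/50
P(+) = P(+|D)P(D) + P(+|D')P(D')
     = \frac{23}{25} × \frac{1}{50} + \frac{1}{50} × \frac{49}{50}
     = \frac{19}{500}
P(D|+) = P(+|D)P(D)/P(+) = \frac{46}{95}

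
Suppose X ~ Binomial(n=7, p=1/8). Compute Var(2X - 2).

For X ~ Binomial(n=7, p=1/8):
Var(X) = \frac{49}{64}
Var(2X - 2) = (2)² × Var(X) = 4 × \frac{49}{64} = \frac{49}{16}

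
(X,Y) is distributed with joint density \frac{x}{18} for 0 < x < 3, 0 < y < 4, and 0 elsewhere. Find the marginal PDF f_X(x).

f_X(x) = ∫_0^4 f(x,y) dy
= ∫_0^4 \frac{x}{18} dy
= \frac{2 x}{9} for 0 < x < 3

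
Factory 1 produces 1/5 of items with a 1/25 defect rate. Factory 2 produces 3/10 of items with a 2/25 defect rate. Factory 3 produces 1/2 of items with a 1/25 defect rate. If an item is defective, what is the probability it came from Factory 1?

Using Bayes' theorem:
P(F1) = 1/5, P(D|F1) = 1/25
P(F2) = 3/10, P(D|F2) = 2/25
P(F3) = 1/2, P(D|F3) = 1/25
P(D) = P(D|F1)P(F1) + P(D|F2)P(F2) + P(D|F3)P(F3)
     = \frac{13}{250}
P(F1|D) = P(D|F1)P(F1) / P(D)
= \frac{2}{13}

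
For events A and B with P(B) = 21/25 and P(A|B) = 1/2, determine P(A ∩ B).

By definition, P(A|B) = P(A ∩ B) / P(B)
So P(A ∩ B) = P(A|B) × P(B)
= 1/2 × 21/25
= 21/50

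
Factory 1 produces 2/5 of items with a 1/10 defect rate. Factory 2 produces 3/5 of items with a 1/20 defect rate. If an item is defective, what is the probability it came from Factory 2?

Using Bayes' theorem:
P(F1) = 2/5, P(D|F1) = 1/10
P(F2) = 3/5, P(D|F2) = 1/20
P(D) = P(D|F1)P(F1) + P(D|F2)P(F2)
     = \frac{7}{100}
P(F2|D) = P(D|F2)P(F2) / P(D)
= \frac{3}{7}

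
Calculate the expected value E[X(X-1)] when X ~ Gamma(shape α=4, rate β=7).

E[X(X-1)] = E[X² - X] = E[X²] - E[X]
E[X] = \frac{4}{7}
E[X²] = Var(X) + (E[X])² = \frac{4}{49} + (\frac{4}{7})² = \frac{20}{49}
E[X(X-1)] = \frac{20}{49} - \frac{4}{7} = - \frac{8}{49}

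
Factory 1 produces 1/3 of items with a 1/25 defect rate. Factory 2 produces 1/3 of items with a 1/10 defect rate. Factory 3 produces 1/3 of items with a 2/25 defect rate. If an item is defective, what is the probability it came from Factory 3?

Using Bayes' theorem:
P(F1) = 1/3, P(D|F1) = 1/25
P(F2) = 1/3, P(D|F2) = 1/10
P(F3) = 1/3, P(D|F3) = 2/25
P(D) = P(D|F1)P(F1) + P(D|F2)P(F2) + P(D|F3)P(F3)
     = \frac{11}{150}
P(F3|D) = P(D|F3)P(F3) / P(D)
= \frac{4}{11}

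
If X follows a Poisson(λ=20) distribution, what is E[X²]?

Using the identity E[X²] = Var(X) + (E[X])²:
E[X] = 20
Var(X) = 20
E[X²] = 20 + (20)²
= 420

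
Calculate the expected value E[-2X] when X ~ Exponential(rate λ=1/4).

For X ~ Exponential(rate λ=1/4):
E[X] = 4
E[-2X] = -2 × E[X] + 0 = -8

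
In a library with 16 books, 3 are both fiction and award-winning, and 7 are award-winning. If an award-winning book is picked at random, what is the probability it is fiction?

P(A ∩ B) = 3/16
P(B) = 7/16
P(A|B) = P(A ∩ B) / P(B) = (3/16) / (7/16) = 3/7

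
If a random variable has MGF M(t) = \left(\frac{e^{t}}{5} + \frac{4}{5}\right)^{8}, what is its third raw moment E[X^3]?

To find E[X^3], compute M^(3)(0):
M^(1)(t) = \frac{8 \left(\frac{e^{t}}{5} + \frac{4}{5}\right)^{7} e^{t}}{5}
M^(2)(t) = \frac{8 \left(\frac{e^{t}}{5} + \frac{4}{5}\right)^{7} e^{t}}{5} + \frac{56 \left(\frac{e^{t}}{5} + \frac{4}{5}\right)^{6} e^{2 t}}{25}
M^(3)(t) = \frac{8 \left(\frac{e^{t}}{5} + \frac{4}{5}\right)^{7} e^{t}}{5} + \frac{168 \left(\frac{e^{t}}{5} + \frac{4}{5}\right)^{6} e^{2 t}}{25} + \frac{336 \left(\frac{e^{t}}{5} + \frac{4}{5}\right)^{5} e^{3 t}}{125}
M^(3)(0) = \frac{1376}{125}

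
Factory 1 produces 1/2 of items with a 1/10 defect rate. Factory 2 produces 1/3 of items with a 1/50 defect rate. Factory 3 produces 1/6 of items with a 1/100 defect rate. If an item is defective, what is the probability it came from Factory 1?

Using Bayes' theorem:
P(F1) = 1/2, P(D|F1) = 1/10
P(F2) = 1/3, P(D|F2) = 1/50
P(F3) = 1/6, P(D|F3) = 1/100
P(D) = P(D|F1)P(F1) + P(D|F2)P(F2) + P(D|F3)P(F3)
     = \frac{7}{120}
P(F1|D) = P(D|F1)P(F1) / P(D)
= \frac{6}{7}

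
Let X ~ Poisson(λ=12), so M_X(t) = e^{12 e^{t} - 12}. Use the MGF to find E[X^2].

To find E[X^2], compute M^(2)(0):
M^(1)(t) = 12 e^{t} e^{12 e^{t} - 12}
M^(2)(t) = 144 e^{2 t} e^{12 e^{t} - 12} + 12 e^{t} e^{12 e^{t} - 12}
M^(2)(0) = 156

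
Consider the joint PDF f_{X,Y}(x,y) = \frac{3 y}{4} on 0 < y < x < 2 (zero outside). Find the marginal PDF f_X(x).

f_X(x) = ∫_0^x \frac{3 y}{4} dy = \frac{3 x^{2}}{8}
for 0 < x < 2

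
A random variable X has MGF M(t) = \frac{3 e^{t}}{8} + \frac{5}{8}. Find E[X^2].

To find E[X^2], compute M^(2)(0):
M^(1)(t) = \frac{3 e^{t}}{8}
M^(2)(t) = \frac{3 e^{t}}{8}
M^(2)(0) = \frac{3}{8}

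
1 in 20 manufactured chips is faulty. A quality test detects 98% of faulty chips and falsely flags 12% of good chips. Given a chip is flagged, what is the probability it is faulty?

Let D = the rare event, + = positive/flagged.
P(D) = 1/20
P(+|D) = 98/100 = 49/50
P(+|D') = 12/100 = 3/25
P(+) = P(+|D)P(D) + P(+|D')P(D')
     = \frac{49}{50} × \frac{1}{20} + \frac{3}{25} × \frac{19}{20}
     = \frac{163}{1000}
P(D|+) = P(+|D)P(D)/P(+) = \frac{49}{163}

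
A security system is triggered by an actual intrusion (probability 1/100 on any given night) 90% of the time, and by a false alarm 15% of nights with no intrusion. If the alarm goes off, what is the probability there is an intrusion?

Let D = the rare event, + = positive/flagged.
P(D) = 1/100
P(+|D) = 90/100 = 9/10
P(+|D') = 15/100 = 3/20
P(+) = P(+|D)P(D) + P(+|D')P(D')
     = \frac{9}{10} × \frac{1}{100} + \frac{3}{20} × \frac{99}{100}
     = \frac{63}{400}
P(D|+) = P(+|D)P(D)/P(+) = \frac{2}{35}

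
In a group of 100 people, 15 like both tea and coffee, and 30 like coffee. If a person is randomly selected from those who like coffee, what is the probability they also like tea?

P(A ∩ B) = 15/100 = 3/20
P(B) = 30/100 = 3/10
P(A|B) = P(A ∩ B) / P(B) = (3/20) / (3/10) = 1/2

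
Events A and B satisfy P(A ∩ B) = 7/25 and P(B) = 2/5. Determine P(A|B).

P(A|B) = P(A ∩ B) / P(B)
= (7/25) / (2/5)
= 7/10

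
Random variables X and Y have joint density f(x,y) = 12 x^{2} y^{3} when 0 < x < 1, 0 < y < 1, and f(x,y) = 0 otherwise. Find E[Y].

E[Y] = ∫_0^1 ∫_0^1 y × f(x,y) dx dy
= \frac{4}{5}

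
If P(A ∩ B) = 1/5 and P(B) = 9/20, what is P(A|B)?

P(A|B) = P(A ∩ B) / P(B)
= (1/5) / (9/20)
= 4/9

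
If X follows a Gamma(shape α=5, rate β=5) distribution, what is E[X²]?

Using the identity E[X²] = Var(X) + (E[X])²:
E[X] = 1
Var(X) = \frac{1}{5}
E[X²] = \frac{1}{5} + (1)²
= \frac{6}{5}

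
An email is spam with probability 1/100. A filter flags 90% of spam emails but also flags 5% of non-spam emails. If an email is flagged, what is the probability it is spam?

Let D = the rare event, + = positive/flagged.
P(D) = 1/100
P(+|D) = 90/100 = 9/10
P(+|D') = 5/100 = 1/20
P(+) = P(+|D)P(D) + P(+|D')P(D')
     = \frac{9}{10} × \frac{1}{100} + \frac{1}{20} × \frac{99}{100}
     = \frac{117}{2000}
P(D|+) = P(+|D)P(D)/P(+) = \frac{2}{13}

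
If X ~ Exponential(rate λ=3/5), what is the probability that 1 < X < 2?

P(1 < X < 2) = ∫_{1}^{2} f(x) dx
where f(x) = \frac{3 e^{- \frac{3 x}{5}}}{5}
= - \frac{1 - e^{\frac{3}{5}}}{e^{\frac{6}{5}}}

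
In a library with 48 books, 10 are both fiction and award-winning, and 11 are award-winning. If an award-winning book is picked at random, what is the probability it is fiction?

P(A ∩ B) = 10/48 = 5/24
P(B) = 11/48
P(A|B) = P(A ∩ B) / P(B) = (5/24) / (11/48) = 10/11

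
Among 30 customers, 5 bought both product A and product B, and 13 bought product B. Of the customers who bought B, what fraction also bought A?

P(A ∩ B) = 5/30 = 1/6
P(B) = 13/30
P(A|B) = P(A ∩ B) / P(B) = (1/6) / (13/30) = 5/13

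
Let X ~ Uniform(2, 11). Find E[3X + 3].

For X ~ Uniform(2, 11):
E[X] = \frac{13}{2}
E[3X + 3] = 3 × E[X] + 3 = \frac{45}{2}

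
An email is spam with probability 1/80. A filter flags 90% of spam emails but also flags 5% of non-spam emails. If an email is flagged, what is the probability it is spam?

Let D = the rare event, + = positive/flagged.
P(D) = 1/80
P(+|D) = 90/100 = 9/10
P(+|D') = 5/100 = 1/20
P(+) = P(+|D)P(D) + P(+|D')P(D')
     = \frac{9}{10} × \frac{1}{80} + \frac{1}{20} × \frac{79}{80}
     = \frac{97}{1600}
P(D|+) = P(+|D)P(D)/P(+) = \frac{18}{97}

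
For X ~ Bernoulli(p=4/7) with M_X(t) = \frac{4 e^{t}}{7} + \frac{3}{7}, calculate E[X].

To find E[X], compute M^(1)(0):
M^(1)(t) = \frac{4 e^{t}}{7}
M^(1)(0) = \frac{4}{7}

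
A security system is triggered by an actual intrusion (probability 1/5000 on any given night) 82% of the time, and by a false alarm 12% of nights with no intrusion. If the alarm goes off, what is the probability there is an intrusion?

Let D = the rare event, + = positive/flagged.
P(D) = 1/5000
P(+|D) = 82/100 = 41/50
P(+|D') = 12/100 = 3/25
P(+) = P(+|D)P(D) + P(+|D')P(D')
     = \frac{41}{50} × \frac{1}{5000} + \frac{3}{25} × \frac{4999}{5000}
     = \frac{6007}{50000}
P(D|+) = P(+|D)P(D)/P(+) = \frac{41}{30035}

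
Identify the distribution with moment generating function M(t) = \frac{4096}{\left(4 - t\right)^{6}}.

The MGF M(t) = \frac{4096}{\left(4 - t\right)^{6}} is the standard form for the Gamma distribution.
Comparing with the known MGF formula identifies: Gamma(shape α=6, rate β=4)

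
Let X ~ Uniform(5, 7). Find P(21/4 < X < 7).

P(21/4 < X < 7) = ∫_{21/4}^{7} f(x) dx
where f(x) = \frac{1}{2}
= \frac{7}{8}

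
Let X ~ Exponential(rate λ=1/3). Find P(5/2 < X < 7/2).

P(5/2 < X < 7/2) = ∫_{5/2}^{7/2} f(x) dx
where f(x) = \frac{e^{- \frac{x}{3}}}{3}
= - \frac{1 - e^{\frac{1}{3}}}{e^{\frac{7}{6}}}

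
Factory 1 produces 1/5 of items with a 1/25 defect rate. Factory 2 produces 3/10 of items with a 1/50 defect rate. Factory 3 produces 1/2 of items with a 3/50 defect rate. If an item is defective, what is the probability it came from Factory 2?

Using Bayes' theorem:
P(F1) = 1/5, P(D|F1) = 1/25
P(F2) = 3/10, P(D|F2) = 1/50
P(F3) = 1/2, P(D|F3) = 3/50
P(D) = P(D|F1)P(F1) + P(D|F2)P(F2) + P(D|F3)P(F3)
     = \frac{11}{250}
P(F2|D) = P(D|F2)P(F2) / P(D)
= \frac{3}{22}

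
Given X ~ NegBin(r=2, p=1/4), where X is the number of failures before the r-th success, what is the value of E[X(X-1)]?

E[X(X-1)] = E[X² - X] = E[X²] - E[X]
E[X] = 6
E[X²] = Var(X) + (E[X])² = 24 + (6)² = 60
E[X(X-1)] = 60 - 6 = 54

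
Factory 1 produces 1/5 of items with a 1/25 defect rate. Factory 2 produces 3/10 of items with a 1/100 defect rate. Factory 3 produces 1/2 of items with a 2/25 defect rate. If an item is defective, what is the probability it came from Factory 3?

Using Bayes' theorem:
P(F1) = 1/5, P(D|F1) = 1/25
P(F2) = 3/10, P(D|F2) = 1/100
P(F3) = 1/2, P(D|F3) = 2/25
P(D) = P(D|F1)P(F1) + P(D|F2)P(F2) + P(D|F3)P(F3)
     = \frac{51}{1000}
P(F3|D) = P(D|F3)P(F3) / P(D)
= \frac{40}{51}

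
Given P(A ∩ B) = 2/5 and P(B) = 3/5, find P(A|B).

P(A|B) = P(A ∩ B) / P(B)
= (2/5) / (3/5)
= 2/3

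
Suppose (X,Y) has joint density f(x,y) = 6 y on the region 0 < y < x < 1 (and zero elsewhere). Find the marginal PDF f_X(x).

f_X(x) = ∫_0^x 6 y dy = 3 x^{2}
for 0 < x < 1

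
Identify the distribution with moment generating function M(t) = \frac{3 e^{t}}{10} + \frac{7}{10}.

The MGF M(t) = \frac{3 e^{t}}{10} + \frac{7}{10} is the standard form for the Bernoulli distribution.
Comparing with the known MGF formula identifies: Bernoulli(p=3/10)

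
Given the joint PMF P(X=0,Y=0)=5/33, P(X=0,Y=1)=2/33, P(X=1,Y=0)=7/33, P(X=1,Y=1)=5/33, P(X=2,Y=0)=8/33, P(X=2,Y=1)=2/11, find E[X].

First find marginal of X:
P(X=0) = 7/33
P(X=1) = 4/11
P(X=2) = 14/33
E[X] = 0 × 7/33 + 1 × 4/11 + 2 × 14/33 = 40/33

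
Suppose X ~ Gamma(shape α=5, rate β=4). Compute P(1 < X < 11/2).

P(1 < X < 11/2) = ∫_{1}^{11/2} f(x) dx
where f(x) = \frac{128 x^{4} e^{- 4 x}}{3}
= \frac{-35401 + 103 e^{18}}{3 e^{22}}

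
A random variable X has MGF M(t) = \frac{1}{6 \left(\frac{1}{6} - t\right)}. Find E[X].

To find E[X], compute M^(1)(0):
M^(1)(t) = \frac{1}{6 \left(\frac{1}{6} - t\right)^{2}}
M^(1)(0) = 6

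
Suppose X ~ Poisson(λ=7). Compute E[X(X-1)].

E[X(X-1)] = E[X² - X] = E[X²] - E[X]
E[X] = 7
E[X²] = Var(X) + (E[X])² = 7 + (7)² = 56
E[X(X-1)] = 56 - 7 = 49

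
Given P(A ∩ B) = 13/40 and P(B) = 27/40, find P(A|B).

P(A|B) = P(A ∩ B) / P(B)
= (13/40) / (27/40)
= 13/27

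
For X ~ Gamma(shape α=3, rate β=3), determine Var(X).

For X ~ Gamma(shape α=3, rate β=3):
Var(X) = \frac{1}{3}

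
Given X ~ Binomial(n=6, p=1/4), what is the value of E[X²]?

Using the identity E[X²] = Var(X) + (E[X])²:
E[X] = \frac{3}{2}
Var(X) = \frac{9}{8}
E[X²] = \frac{9}{8} + (\frac{3}{2})²
= \frac{27}{8}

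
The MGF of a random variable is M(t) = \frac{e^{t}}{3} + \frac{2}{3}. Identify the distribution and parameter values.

The MGF M(t) = \frac{e^{t}}{3} + \frac{2}{3} is the standard form for the Bernoulli distribution.
Comparing with the known MGF formula identifies: Bernoulli(p=1/3)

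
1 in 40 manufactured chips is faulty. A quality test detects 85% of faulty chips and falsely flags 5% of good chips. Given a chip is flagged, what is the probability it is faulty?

Let D = the rare event, + = positive/flagged.
P(D) = 1/40
P(+|D) = 85/100 = 17/20
P(+|D') = 5/100 = 1/20
P(+) = P(+|D)P(D) + P(+|D')P(D')
     = \frac{17}{20} × \frac{1}{40} + \frac{1}{20} × \frac{39}{40}
     = \frac{7}{100}
P(D|+) = P(+|D)P(D)/P(+) = \frac{17}{56}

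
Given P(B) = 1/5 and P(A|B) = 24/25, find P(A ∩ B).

By definition, P(A|B) = P(A ∩ B) / P(B)
So P(A ∩ B) = P(A|B) × P(B)
= 24/25 × 1/5
= 24/125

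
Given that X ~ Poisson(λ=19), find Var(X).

For X ~ Poisson(λ=19):
Var(X) = 19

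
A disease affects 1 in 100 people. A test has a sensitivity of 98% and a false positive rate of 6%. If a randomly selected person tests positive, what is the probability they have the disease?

Let D = the rare event, + = positive/flagged.
P(D) = 1/100
P(+|D) = 98/100 = 49/50
P(+|D') = 6/100 = 3/50
P(+) = P(+|D)P(D) + P(+|D')P(D')
     = \frac{49}{50} × \frac{1}{100} + \frac{3}{50} × \frac{99}{100}
     = \frac{173}{2500}
P(D|+) = P(+|D)P(D)/P(+) = \frac{49}{346}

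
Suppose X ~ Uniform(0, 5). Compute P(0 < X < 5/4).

P(0 < X < 5/4) = ∫_{0}^{5/4} f(x) dx
where f(x) = \frac{1}{5}
= \frac{1}{4}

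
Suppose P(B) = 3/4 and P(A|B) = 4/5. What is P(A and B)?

By definition, P(A|B) = P(A ∩ B) / P(B)
So P(A ∩ B) = P(A|B) × P(B)
= 4/5 × 3/4
= 3/5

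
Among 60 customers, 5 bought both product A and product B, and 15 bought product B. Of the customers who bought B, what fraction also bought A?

P(A ∩ B) = 5/60 = 1/12
P(B) = 15/60 = 1/4
P(A|B) = P(A ∩ B) / P(B) = (1/12) / (1/4) = 1/3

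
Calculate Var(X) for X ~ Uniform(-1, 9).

For X ~ Uniform(-1, 9):
Var(X) = \frac{25}{3}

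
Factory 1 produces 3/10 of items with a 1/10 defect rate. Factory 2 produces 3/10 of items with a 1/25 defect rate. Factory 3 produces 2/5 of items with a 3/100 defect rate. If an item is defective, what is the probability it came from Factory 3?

Using Bayes' theorem:
P(F1) = 3/10, P(D|F1) = 1/10
P(F2) = 3/10, P(D|F2) = 1/25
P(F3) = 2/5, P(D|F3) = 3/100
P(D) = P(D|F1)P(F1) + P(D|F2)P(F2) + P(D|F3)P(F3)
     = \frac{27}{500}
P(F3|D) = P(D|F3)P(F3) / P(D)
= \frac{2}{9}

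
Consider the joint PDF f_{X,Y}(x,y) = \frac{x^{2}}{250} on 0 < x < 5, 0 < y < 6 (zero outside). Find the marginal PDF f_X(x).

f_X(x) = ∫_0^6 f(x,y) dy
= ∫_0^6 \frac{x^{2}}{250} dy
= \frac{3 x^{2}}{125} for 0 < x < 5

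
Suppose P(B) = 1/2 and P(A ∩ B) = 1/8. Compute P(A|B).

P(A|B) = P(A ∩ B) / P(B)
= (1/8) / (1/2)
= 1/4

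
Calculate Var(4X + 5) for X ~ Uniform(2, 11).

For X ~ Uniform(2, 11):
Var(X) = \frac{27}{4}
Var(4X + 5) = (4)² × Var(X) = 16 × \frac{27}{4} = 108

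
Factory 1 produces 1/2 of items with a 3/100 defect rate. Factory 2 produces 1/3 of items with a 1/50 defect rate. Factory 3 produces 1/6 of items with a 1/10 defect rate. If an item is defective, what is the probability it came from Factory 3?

Using Bayes' theorem:
P(F1) = 1/2, P(D|F1) = 3/100
P(F2) = 1/3, P(D|F2) = 1/50
P(F3) = 1/6, P(D|F3) = 1/10
P(D) = P(D|F1)P(F1) + P(D|F2)P(F2) + P(D|F3)P(F3)
     = \frac{23}{600}
P(F3|D) = P(D|F3)P(F3) / P(D)
= \frac{10}{23}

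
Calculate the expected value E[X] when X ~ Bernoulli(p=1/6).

For X ~ Bernoulli(p=1/6), the expected value is:
E[X] = \frac{1}{6}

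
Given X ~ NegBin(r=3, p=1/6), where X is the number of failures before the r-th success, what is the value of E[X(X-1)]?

E[X(X-1)] = E[X² - X] = E[X²] - E[X]
E[X] = 15
E[X²] = Var(X) + (E[X])² = 90 + (15)² = 315
E[X(X-1)] = 315 - 15 = 300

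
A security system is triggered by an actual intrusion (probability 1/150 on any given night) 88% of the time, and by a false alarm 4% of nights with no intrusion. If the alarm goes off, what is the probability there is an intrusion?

Let D = the rare event, + = positive/flagged.
P(D) = 1/150
P(+|D) = 88/100 = 22/25
P(+|D') = 4/100 = 1/25
P(+) = P(+|D)P(D) + P(+|D')P(D')
     = \frac{22}{25} × \frac{1}{150} + \frac{1}{25} × \frac{149}{150}
     = \frac{57}{1250}
P(D|+) = P(+|D)P(D)/P(+) = \frac{22}{171}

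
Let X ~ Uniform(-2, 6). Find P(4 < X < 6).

P(4 < X < 6) = ∫_{4}^{6} f(x) dx
where f(x) = \frac{1}{8}
= \frac{1}{4}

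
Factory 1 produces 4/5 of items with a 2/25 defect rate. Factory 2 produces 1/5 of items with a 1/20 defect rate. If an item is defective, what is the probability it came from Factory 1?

Using Bayes' theorem:
P(F1) = 4/5, P(D|F1) = 2/25
P(F2) = 1/5, P(D|F2) = 1/20
P(D) = P(D|F1)P(F1) + P(D|F2)P(F2)
     = \frac{37}{500}
P(F1|D) = P(D|F1)P(F1) / P(D)
= \frac{32}{37}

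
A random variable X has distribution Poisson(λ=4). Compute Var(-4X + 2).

For X ~ Poisson(λ=4):
Var(X) = 4
Var(-4X + 2) = (-4)² × Var(X) = 16 × 4 = 64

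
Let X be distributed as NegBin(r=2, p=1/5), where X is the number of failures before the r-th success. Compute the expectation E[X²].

Using the identity E[X²] = Var(X) + (E[X])²:
E[X] = 8
Var(X) = 40
E[X²] = 40 + (8)²
= 104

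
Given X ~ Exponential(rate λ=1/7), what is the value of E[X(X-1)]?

E[X(X-1)] = E[X² - X] = E[X²] - E[X]
E[X] = 7
E[X²] = Var(X) + (E[X])² = 49 + (7)² = 98
E[X(X-1)] = 98 - 7 = 91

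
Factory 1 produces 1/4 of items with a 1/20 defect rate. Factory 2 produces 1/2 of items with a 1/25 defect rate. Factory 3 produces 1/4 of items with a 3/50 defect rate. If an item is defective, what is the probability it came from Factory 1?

Using Bayes' theorem:
P(F1) = 1/4, P(D|F1) = 1/20
P(F2) = 1/2, P(D|F2) = 1/25
P(F3) = 1/4, P(D|F3) = 3/50
P(D) = P(D|F1)P(F1) + P(D|F2)P(F2) + P(D|F3)P(F3)
     = \frac{19}{400}
P(F1|D) = P(D|F1)P(F1) / P(D)
= \frac{5}{19}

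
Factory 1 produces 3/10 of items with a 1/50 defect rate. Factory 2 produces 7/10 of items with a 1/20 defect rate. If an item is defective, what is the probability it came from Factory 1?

Using Bayes' theorem:
P(F1) = 3/10, P(D|F1) = 1/50
P(F2) = 7/10, P(D|F2) = 1/20
P(D) = P(D|F1)P(F1) + P(D|F2)P(F2)
     = \frac{41}{1000}
P(F1|D) = P(D|F1)P(F1) / P(D)
= \frac{6}{41}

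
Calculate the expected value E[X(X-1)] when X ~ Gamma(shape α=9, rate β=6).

E[X(X-1)] = E[X² - X] = E[X²] - E[X]
E[X] = \frac{3}{2}
E[X²] = Var(X) + (E[X])² = \frac{1}{4} + (\frac{3}{2})² = \frac{5}{2}
E[X(X-1)] = \frac{5}{2} - \frac{3}{2} = 1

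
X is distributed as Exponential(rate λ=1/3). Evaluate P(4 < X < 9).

P(4 < X < 9) = ∫_{4}^{9} f(x) dx
where f(x) = \frac{e^{- \frac{x}{3}}}{3}
= - \frac{1}{e^{3}} + e^{- \frac{4}{3}}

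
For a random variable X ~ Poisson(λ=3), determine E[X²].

Using the identity E[X²] = Var(X) + (E[X])²:
E[X] = 3
Var(X) = 3
E[X²] = 3 + (3)²
= 12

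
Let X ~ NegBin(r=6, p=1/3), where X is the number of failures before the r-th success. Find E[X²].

Using the identity E[X²] = Var(X) + (E[X])²:
E[X] = 12
Var(X) = 36
E[X²] = 36 + (12)²
= 180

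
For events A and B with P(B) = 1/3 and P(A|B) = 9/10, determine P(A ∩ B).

By definition, P(A|B) = P(A ∩ B) / P(B)
So P(A ∩ B) = P(A|B) × P(B)
= 9/10 × 1/3
= 3/10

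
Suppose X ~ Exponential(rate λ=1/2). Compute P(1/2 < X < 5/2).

P(1/2 < X < 5/2) = ∫_{1/2}^{5/2} f(x) dx
where f(x) = \frac{e^{- \frac{x}{2}}}{2}
= - \frac{1 - e}{e^{\frac{5}{4}}}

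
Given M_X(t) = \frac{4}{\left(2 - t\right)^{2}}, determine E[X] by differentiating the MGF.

To find E[X], compute M^(1)(0):
M^(1)(t) = \frac{8}{\left(2 - t\right)^{3}}
M^(1)(0) = 1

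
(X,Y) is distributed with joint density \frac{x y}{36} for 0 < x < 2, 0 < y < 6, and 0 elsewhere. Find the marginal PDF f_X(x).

f_X(x) = ∫_0^6 f(x,y) dy
= ∫_0^6 \frac{x y}{36} dy
= \frac{x}{2} for 0 < x < 2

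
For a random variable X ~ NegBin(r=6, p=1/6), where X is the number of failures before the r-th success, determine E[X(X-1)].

E[X(X-1)] = E[X² - X] = E[X²] - E[X]
E[X] = 30
E[X²] = Var(X) + (E[X])² = 180 + (30)² = 1080
E[X(X-1)] = 1080 - 30 = 1050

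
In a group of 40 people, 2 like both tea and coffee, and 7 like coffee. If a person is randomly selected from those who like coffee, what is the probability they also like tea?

P(A ∩ B) = 2/40 = 1/20
P(B) = 7/40
P(A|B) = P(A ∩ B) / P(B) = (1/20) / (7/40) = 2/7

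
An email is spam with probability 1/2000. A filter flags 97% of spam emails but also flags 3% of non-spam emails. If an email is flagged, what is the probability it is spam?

Let D = the rare event, + = positive/flagged.
P(D) = 1/2000
P(+|D) = 97/100
P(+|D') = 3/100
P(+) = P(+|D)P(D) + P(+|D')P(D')
     = \frac{97}{100} × \frac{1}{2000} + \frac{3}{100} × \frac{1999}{2000}
     = \frac{3047}{100000}
P(D|+) = P(+|D)P(D)/P(+) = \frac{97}{6094}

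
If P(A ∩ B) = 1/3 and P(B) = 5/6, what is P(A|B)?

P(A|B) = P(A ∩ B) / P(B)
= (1/3) / (5/6)
= 2/5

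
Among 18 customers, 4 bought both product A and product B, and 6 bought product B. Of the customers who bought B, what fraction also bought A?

P(A ∩ B) = 4/18 = 2/9
P(B) = 6/18 = 1/3
P(A|B) = P(A ∩ B) / P(B) = (2/9) / (1/3) = 2/3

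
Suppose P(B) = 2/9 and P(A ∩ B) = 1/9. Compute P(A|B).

P(A|B) = P(A ∩ B) / P(B)
= (1/9) / (2/9)
= 1/2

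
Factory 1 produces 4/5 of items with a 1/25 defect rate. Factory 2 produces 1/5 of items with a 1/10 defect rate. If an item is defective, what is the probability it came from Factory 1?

Using Bayes' theorem:
P(F1) = 4/5, P(D|F1) = 1/25
P(F2) = 1/5, P(D|F2) = 1/10
P(D) = P(D|F1)P(F1) + P(D|F2)P(F2)
     = \frac{13}{250}
P(F1|D) = P(D|F1)P(F1) / P(D)
= \frac{8}{13}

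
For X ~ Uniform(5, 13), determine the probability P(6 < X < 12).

P(6 < X < 12) = ∫_{6}^{12} f(x) dx
where f(x) = \frac{1}{8}
= \frac{3}{4}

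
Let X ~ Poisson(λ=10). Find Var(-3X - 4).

For X ~ Poisson(λ=10):
Var(X) = 10
Var(-3X - 4) = (-3)² × Var(X) = 9 × 10 = 90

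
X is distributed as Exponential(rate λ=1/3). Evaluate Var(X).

For X ~ Exponential(rate λ=1/3):
Var(X) = 9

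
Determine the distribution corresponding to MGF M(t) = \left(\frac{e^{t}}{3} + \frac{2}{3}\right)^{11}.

The MGF M(t) = \left(\frac{e^{t}}{3} + \frac{2}{3}\right)^{11} is the standard form for the Binomial distribution.
Comparing with the known MGF formula identifies: Binomial(n=11, p=1/3)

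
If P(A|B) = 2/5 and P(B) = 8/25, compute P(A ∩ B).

By definition, P(A|B) = P(A ∩ B) / P(B)
So P(A ∩ B) = P(A|B) × P(B)
= 2/5 × 8/25
= 16/125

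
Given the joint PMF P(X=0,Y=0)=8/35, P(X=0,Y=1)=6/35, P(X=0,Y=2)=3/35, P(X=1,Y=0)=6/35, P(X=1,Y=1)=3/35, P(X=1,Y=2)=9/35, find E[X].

First find marginal of X:
P(X=0) = 17/35
P(X=1) = 18/35
E[X] = 0 × 17/35 + 1 × 18/35 = 18/35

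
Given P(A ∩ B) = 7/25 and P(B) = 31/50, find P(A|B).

P(A|B) = P(A ∩ B) / P(B)
= (7/25) / (31/50)
= 14/31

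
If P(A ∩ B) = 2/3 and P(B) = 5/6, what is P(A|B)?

P(A|B) = P(A ∩ B) / P(B)
= (2/3) / (5/6)
= 4/5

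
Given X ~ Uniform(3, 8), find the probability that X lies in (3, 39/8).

P(3 < X < 39/8) = ∫_{3}^{39/8} f(x) dx
where f(x) = \frac{1}{5}
= \frac{3}{8}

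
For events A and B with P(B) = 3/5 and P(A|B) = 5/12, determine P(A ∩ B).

By definition, P(A|B) = P(A ∩ B) / P(B)
So P(A ∩ B) = P(A|B) × P(B)
= 5/12 × 3/5
= 1/4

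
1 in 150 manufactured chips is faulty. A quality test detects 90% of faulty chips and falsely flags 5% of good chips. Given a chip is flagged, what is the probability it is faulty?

Let D = the rare event, + = positive/flagged.
P(D) = 1/150
P(+|D) = 90/100 = 9/10
P(+|D') = 5/100 = 1/20
P(+) = P(+|D)P(D) + P(+|D')P(D')
     = \frac{9}{10} × \frac{1}{150} + \frac{1}{20} × \frac{149}{150}
     = \frac{167}{3000}
P(D|+) = P(+|D)P(D)/P(+) = \frac{18}{167}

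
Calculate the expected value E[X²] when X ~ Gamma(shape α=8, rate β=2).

Using the identity E[X²] = Var(X) + (E[X])²:
E[X] = 4
Var(X) = 2
E[X²] = 2 + (4)²
= 18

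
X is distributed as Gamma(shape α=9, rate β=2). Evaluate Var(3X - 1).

For X ~ Gamma(shape α=9, rate β=2):
Var(X) = \frac{9}{4}
Var(3X - 1) = (3)² × Var(X) = 9 × \frac{9}{4} = \frac{81}{4}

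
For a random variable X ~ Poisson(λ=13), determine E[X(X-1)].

E[X(X-1)] = E[X² - X] = E[X²] - E[X]
E[X] = 13
E[X²] = Var(X) + (E[X])² = 13 + (13)² = 182
E[X(X-1)] = 182 - 13 = 169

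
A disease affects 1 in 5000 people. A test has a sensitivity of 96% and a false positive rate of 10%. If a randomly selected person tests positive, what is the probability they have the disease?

Let D = the rare event, + = positive/flagged.
P(D) = 1/5000
P(+|D) = 96/100 = 24/25
P(+|D') = 10/100 = 1/10
P(+) = P(+|D)P(D) + P(+|D')P(D')
     = \frac{24}{25} × \frac{1}{5000} + \frac{1}{10} × \frac{4999}{5000}
     = \frac{25043}{250000}
P(D|+) = P(+|D)P(D)/P(+) = \frac{48}{25043}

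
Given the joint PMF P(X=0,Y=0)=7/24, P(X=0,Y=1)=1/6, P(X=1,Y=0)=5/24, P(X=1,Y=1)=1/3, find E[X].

First find marginal of X:
P(X=0) = 11/24
P(X=1) = 13/24
E[X] = 0 × 11/24 + 1 × 13/24 = 13/24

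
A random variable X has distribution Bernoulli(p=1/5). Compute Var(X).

For X ~ Bernoulli(p=1/5):
Var(X) = \frac{4}{25}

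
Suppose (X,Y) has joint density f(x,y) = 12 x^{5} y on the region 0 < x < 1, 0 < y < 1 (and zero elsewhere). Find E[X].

E[X] = ∫_0^1 ∫_0^1 x × f(x,y) dy dx
= ∫_0^1 ∫_0^1 x × (12 x^{5} y) dy dx
= \frac{6}{7}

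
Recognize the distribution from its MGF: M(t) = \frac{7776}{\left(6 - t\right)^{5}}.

The MGF M(t) = \frac{7776}{\left(6 - t\right)^{5}} is the standard form for the Gamma distribution.
Comparing with the known MGF formula identifies: Gamma(shape α=5, rate β=6)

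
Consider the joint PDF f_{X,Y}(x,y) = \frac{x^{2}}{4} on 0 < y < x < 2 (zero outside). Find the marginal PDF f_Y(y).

f_Y(y) = ∫_y^2 \frac{x^{2}}{4} dx = \frac{2}{3} - \frac{y^{3}}{12}
for 0 < y < 2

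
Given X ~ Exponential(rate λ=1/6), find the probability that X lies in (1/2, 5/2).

P(1/2 < X < 5/2) = ∫_{1/2}^{5/2} f(x) dx
where f(x) = \frac{e^{- \frac{x}{6}}}{6}
= - \frac{1 - e^{\frac{1}{3}}}{e^{\frac{5}{12}}}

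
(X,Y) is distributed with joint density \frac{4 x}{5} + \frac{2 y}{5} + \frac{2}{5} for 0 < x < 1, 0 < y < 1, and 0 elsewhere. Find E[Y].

E[Y] = ∫_0^1 ∫_0^1 y × f(x,y) dx dy
= \frac{8}{15}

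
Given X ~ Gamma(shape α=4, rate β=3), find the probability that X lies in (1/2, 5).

P(1/2 < X < 5) = ∫_{1/2}^{5} f(x) dx
where f(x) = \frac{27 x^{3} e^{- 3 x}}{2}
= - \frac{691}{e^{15}} + \frac{67}{16 e^{\frac{3}{2}}}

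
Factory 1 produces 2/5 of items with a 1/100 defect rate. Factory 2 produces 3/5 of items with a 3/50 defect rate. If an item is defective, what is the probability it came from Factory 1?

Using Bayes' theorem:
P(F1) = 2/5, P(D|F1) = 1/100
P(F2) = 3/5, P(D|F2) = 3/50
P(D) = P(D|F1)P(F1) + P(D|F2)P(F2)
     = \frac{1}{25}
P(F1|D) = P(D|F1)P(F1) / P(D)
= \frac{1}{10}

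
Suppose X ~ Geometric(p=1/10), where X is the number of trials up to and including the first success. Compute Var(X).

For X ~ Geometric(p=1/10), where X is the number of trials up to and including the first success:
Var(X) = 90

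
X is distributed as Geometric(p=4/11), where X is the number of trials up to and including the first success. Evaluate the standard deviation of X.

For X ~ Geometric(p=4/11), where X is the number of trials up to and including the first success:
Var(X) = \frac{77}{16}
SD(X) = √(Var(X)) = √(\frac{77}{16}) = \frac{\sqrt{77}}{4}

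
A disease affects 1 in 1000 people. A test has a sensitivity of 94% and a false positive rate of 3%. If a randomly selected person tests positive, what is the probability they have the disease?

Let D = the rare event, + = positive/flagged.
P(D) = 1/1000
P(+|D) = 94/100 = 47/50
P(+|D') = 3/100
P(+) = P(+|D)P(D) + P(+|D')P(D')
     = \frac{47}{50} × \frac{1}{1000} + \frac{3}{100} × \frac{999}{1000}
     = \frac{3091}{100000}
P(D|+) = P(+|D)P(D)/P(+) = \frac{94}{3091}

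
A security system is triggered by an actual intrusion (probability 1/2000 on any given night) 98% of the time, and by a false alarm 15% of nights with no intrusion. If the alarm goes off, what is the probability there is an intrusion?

Let D = the rare event, + = positive/flagged.
P(D) = 1/2000
P(+|D) = 98/100 = 49/50
P(+|D') = 15/100 = 3/20
P(+) = P(+|D)P(D) + P(+|D')P(D')
     = \frac{49}{50} × \frac{1}{2000} + \frac{3}{20} × \frac{1999}{2000}
     = \frac{30083}{200000}
P(D|+) = P(+|D)P(D)/P(+) = \frac{98}{30083}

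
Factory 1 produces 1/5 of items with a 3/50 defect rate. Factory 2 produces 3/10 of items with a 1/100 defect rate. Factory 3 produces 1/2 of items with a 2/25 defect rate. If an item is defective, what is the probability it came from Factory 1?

Using Bayes' theorem:
P(F1) = 1/5, P(D|F1) = 3/50
P(F2) = 3/10, P(D|F2) = 1/100
P(F3) = 1/2, P(D|F3) = 2/25
P(D) = P(D|F1)P(F1) + P(D|F2)P(F2) + P(D|F3)P(F3)
     = \frac{11}{200}
P(F1|D) = P(D|F1)P(F1) / P(D)
= \frac{12}{55}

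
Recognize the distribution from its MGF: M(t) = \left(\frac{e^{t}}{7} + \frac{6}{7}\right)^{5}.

The MGF M(t) = \left(\frac{e^{t}}{7} + \frac{6}{7}\right)^{5} is the standard form for the Binomial distribution.
Comparing with the known MGF formula identifies: Binomial(n=5, p=1/7)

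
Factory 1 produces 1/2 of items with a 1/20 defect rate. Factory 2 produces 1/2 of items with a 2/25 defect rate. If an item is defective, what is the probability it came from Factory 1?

Using Bayes' theorem:
P(F1) = 1/2, P(D|F1) = 1/20
P(F2) = 1/2, P(D|F2) = 2/25
P(D) = P(D|F1)P(F1) + P(D|F2)P(F2)
     = \frac{13}{200}
P(F1|D) = P(D|F1)P(F1) / P(D)
= \frac{5}{13}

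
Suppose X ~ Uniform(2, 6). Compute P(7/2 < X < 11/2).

P(7/2 < X < 11/2) = ∫_{7/2}^{11/2} f(x) dx
where f(x) = \frac{1}{4}
= \frac{1}{2}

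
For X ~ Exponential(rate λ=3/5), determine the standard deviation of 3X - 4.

For X ~ Exponential(rate λ=3/5):
Var(X) = \frac{25}{9}
SD(X) = √(Var(X)) = √(\frac{25}{9}) = \frac{5}{3}
SD(3X - 4) = |3| × SD(X) = 3 × \frac{5}{3} = 5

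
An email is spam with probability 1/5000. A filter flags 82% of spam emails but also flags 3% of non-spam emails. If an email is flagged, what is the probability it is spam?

Let D = the rare event, + = positive/flagged.
P(D) = 1/5000
P(+|D) = 82/100 = 41/50
P(+|D') = 3/100
P(+) = P(+|D)P(D) + P(+|D')P(D')
     = \frac{41}{50} × \frac{1}{5000} + \frac{3}{100} × \frac{4999}{5000}
     = \frac{15079}{500000}
P(D|+) = P(+|D)P(D)/P(+) = \frac{82}{15079}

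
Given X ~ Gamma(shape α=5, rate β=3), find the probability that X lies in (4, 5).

P(4 < X < 5) = ∫_{4}^{5} f(x) dx
where f(x) = \frac{81 x^{4} e^{- 3 x}}{8}
= \frac{-22403 + 9896 e^{3}}{8 e^{15}}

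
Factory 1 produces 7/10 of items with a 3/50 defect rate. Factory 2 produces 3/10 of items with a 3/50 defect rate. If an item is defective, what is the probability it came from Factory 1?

Using Bayes' theorem:
P(F1) = 7/10, P(D|F1) = 3/50
P(F2) = 3/10, P(D|F2) = 3/50
P(D) = P(D|F1)P(F1) + P(D|F2)P(F2)
     = \frac{3}{50}
P(F1|D) = P(D|F1)P(F1) / P(D)
= \frac{7}{10}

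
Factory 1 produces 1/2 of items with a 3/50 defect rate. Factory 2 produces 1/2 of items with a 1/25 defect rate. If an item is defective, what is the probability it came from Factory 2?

Using Bayes' theorem:
P(F1) = 1/2, P(D|F1) = 3/50
P(F2) = 1/2, P(D|F2) = 1/25
P(D) = P(D|F1)P(F1) + P(D|F2)P(F2)
     = \frac{1}{20}
P(F2|D) = P(D|F2)P(F2) / P(D)
= \frac{2}{5}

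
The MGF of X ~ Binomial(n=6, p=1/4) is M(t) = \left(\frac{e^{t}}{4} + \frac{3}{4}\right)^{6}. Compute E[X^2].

To find E[X^2], compute M^(2)(0):
M^(1)(t) = \frac{3 \left(\frac{e^{t}}{4} + \frac{3}{4}\right)^{5} e^{t}}{2}
M^(2)(t) = \frac{3 \left(\frac{e^{t}}{4} + \frac{3}{4}\right)^{5} e^{t}}{2} + \frac{15 \left(\frac{e^{t}}{4} + \frac{3}{4}\right)^{4} e^{2 t}}{8}
M^(2)(0) = \frac{27}{8}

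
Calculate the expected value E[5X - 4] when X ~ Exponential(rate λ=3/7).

For X ~ Exponential(rate λ=3/7):
E[X] = \frac{7}{3}
E[5X - 4] = 5 × E[X] - 4 = \frac{23}{3}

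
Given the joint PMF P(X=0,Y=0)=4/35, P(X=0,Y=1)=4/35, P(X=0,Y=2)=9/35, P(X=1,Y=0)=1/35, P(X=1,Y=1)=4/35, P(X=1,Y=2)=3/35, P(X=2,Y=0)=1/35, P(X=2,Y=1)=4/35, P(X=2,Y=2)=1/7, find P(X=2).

P(X=2) = P(X=2,Y=0) + P(X=2,Y=1) + P(X=2,Y=2)
= 1/35 + 4/35 + 1/7
= 2/7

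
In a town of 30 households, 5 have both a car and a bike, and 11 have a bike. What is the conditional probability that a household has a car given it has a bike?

P(A ∩ B) = 5/30 = 1/6
P(B) = 11/30
P(A|B) = P(A ∩ B) / P(B) = (1/6) / (11/30) = 5/11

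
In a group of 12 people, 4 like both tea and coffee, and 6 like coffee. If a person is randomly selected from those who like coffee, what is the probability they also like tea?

P(A ∩ B) = 4/12 = 1/3
P(B) = 6/12 = 1/2
P(A|B) = P(A ∩ B) / P(B) = (1/3) / (1/2) = 2/3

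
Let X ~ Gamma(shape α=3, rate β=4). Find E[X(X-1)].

E[X(X-1)] = E[X² - X] = E[X²] - E[X]
E[X] = \frac{3}{4}
E[X²] = Var(X) + (E[X])² = \frac{3}{16} + (\frac{3}{4})² = \frac{3}{4}
E[X(X-1)] = \frac{3}{4} - \frac{3}{4} = 0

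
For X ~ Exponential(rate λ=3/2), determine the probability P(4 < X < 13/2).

P(4 < X < 13/2) = ∫_{4}^{13/2} f(x) dx
where f(x) = \frac{3 e^{- \frac{3 x}{2}}}{2}
= - \frac{1}{e^{\frac{39}{4}}} + e^{-6}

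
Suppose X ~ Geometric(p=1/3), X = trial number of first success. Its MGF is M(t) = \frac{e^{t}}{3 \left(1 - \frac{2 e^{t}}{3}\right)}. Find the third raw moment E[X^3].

To find E[X^3], compute M^(3)(0):
M^(1)(t) = \frac{e^{t}}{3 \left(1 - \frac{2 e^{t}}{3}\right)} + \frac{2 e^{2 t}}{9 \left(1 - \frac{2 e^{t}}{3}\right)^{2}}
M^(2)(t) = \frac{e^{t}}{3 \left(1 - \frac{2 e^{t}}{3}\right)} + \frac{2 e^{2 t}}{3 \left(1 - \frac{2 e^{t}}{3}\right)^{2}} + \frac{8 e^{3 t}}{27 \left(1 - \frac{2 e^{t}}{3}\right)^{3}}
M^(3)(t) = \frac{e^{t}}{3 \left(1 - \frac{2 e^{t}}{3}\right)} + \frac{14 e^{2 t}}{9 \left(1 - \frac{2 e^{t}}{3}\right)^{2}} + \frac{16 e^{3 t}}{9 \left(1 - \frac{2 e^{t}}{3}\right)^{3}} + \frac{16 e^{4 t}}{27 \left(1 - \frac{2 e^{t}}{3}\right)^{4}}
M^(3)(0) = 111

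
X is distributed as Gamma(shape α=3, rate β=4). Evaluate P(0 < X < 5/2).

P(0 < X < 5/2) = ∫_{0}^{5/2} f(x) dx
where f(x) = 32 x^{2} e^{- 4 x}
= 1 - \frac{61}{e^{10}}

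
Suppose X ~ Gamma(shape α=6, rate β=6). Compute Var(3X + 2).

For X ~ Gamma(shape α=6, rate β=6):
Var(X) = \frac{1}{6}
Var(3X + 2) = (3)² × Var(X) = 9 × \frac{1}{6} = \frac{3}{2}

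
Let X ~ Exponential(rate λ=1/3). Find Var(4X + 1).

For X ~ Exponential(rate λ=1/3):
Var(X) = 9
Var(4X + 1) = (4)² × Var(X) = 16 × 9 = 144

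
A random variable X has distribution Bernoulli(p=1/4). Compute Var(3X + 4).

For X ~ Bernoulli(p=1/4):
Var(X) = \frac{3}{16}
Var(3X + 4) = (3)² × Var(X) = 9 × \frac{3}{16} = \frac{27}{16}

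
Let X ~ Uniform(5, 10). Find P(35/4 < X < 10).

P(35/4 < X < 10) = ∫_{35/4}^{10} f(x) dx
where f(x) = \frac{1}{5}
= \frac{1}{4}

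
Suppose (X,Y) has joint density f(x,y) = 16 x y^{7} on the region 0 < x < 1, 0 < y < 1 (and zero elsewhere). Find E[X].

E[X] = ∫_0^1 ∫_0^1 x × f(x,y) dy dx
= ∫_0^1 ∫_0^1 x × (16 x y^{7}) dy dx
= \frac{2}{3}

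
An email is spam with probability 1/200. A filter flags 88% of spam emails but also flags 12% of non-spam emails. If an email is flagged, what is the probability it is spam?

Let D = the rare event, + = positive/flagged.
P(D) = 1/200
P(+|D) = 88/100 = 22/25
P(+|D') = 12/100 = 3/25
P(+) = P(+|D)P(D) + P(+|D')P(D')
     = \frac{22}{25} × \frac{1}{200} + \frac{3}{25} × \frac{199}{200}
     = \frac{619}{5000}
P(D|+) = P(+|D)P(D)/P(+) = \frac{22}{619}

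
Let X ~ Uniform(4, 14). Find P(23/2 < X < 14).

P(23/2 < X < 14) = ∫_{23/2}^{14} f(x) dx
where f(x) = \frac{1}{10}
= \frac{1}{4}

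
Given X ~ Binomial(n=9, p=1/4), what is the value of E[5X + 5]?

For X ~ Binomial(n=9, p=1/4):
E[X] = \frac{9}{4}
E[5X + 5] = 5 × E[X] + 5 = \frac{65}{4}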